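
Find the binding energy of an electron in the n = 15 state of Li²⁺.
0.54423 eV

The ionization energy is the energy needed to remove the electron completely (n → ∞).

For a hydrogen-like ion with Z = 3, E_n = -13.6057 Z² / n² eV.

At n = 15: E_15 = -13.6057 × 3² / 15² = -0.54422800 eV
At n = ∞: E_∞ = 0 eV

Ionization energy = E_∞ - E_15 = 0 - (-0.54422800) = 0.54422800 eV
Ionization energy ≈ 0.54423 eV

This is also called the binding energy of the electron in state n = 15.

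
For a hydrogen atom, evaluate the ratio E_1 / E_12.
144.000000

Using E_n = -13.6057 Z² / n² eV with Z = 1:

E_1 = -13.6057 / 1² = -13.6057 / 1 = -13.605700000000 eV
E_12 = -13.6057 / 12² = -13.6057 / 144 = -0.094484027778 eV

The ratio is:
E_1/E_12 = (-13.605700000000) / (-0.094484027778)
E_1/E_12 = (-13.6057/1) / (-13.6057/144)
E_1/E_12 = 144/1
E_1/E_12 = 144.000000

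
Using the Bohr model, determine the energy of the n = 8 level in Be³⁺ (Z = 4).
-3.401 eV

For hydrogen-like ions, the energy levels scale with Z²:
E_n = -13.6057 Z² / n² eV

For Be³⁺ (Z = 4) at n = 8:
E_8 = -13.6057 × 4² / 8²
E_8 = -13.6057 × 16 / 64
E_8 = -217.6912 / 64
E_8 = -3.401 eV

The energy is 16 times more negative than hydrogen at the same n due to the stronger nuclear charge.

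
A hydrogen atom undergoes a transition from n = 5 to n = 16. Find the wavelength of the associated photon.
2524.72 nm

First, find the transition energy using E_n = -13.6057 / n² eV:
E_5 = -13.6057 / 5² = -0.54422800 eV
E_16 = -13.6057 / 16² = -0.05314727 eV

Photon energy: |ΔE| = |E_16 - E_5| = 0.49108073 eV

Convert to wavelength using E = hc/λ with hc = 1239.84 eV·nm:
λ = hc/E = 1239.84 eV·nm / 0.49108073 eV
λ = 2524.72 nm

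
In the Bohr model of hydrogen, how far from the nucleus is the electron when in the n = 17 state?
15.293221 nm (or 152.932214 Å)

The Bohr radius formula is:
r_n = n² a₀ / Z

where a₀ = 0.052917721 nm is the Bohr radius.

For H (Z = 1) at n = 17:
r_17 = 17² × 0.052917721 nm / 1
r_17 = 289 × 0.052917721 nm / 1
r_17 = 15.2932214 nm / 1
r_17 = 15.293221 nm

The electron orbits at approximately 15.293221 nm from the nucleus.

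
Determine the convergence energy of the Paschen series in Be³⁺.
24.187911 eV

The series limit corresponds to the transition from n = ∞ to n = 3.
This is the highest energy (shortest wavelength) transition in the Paschen series.

E_∞ = 0 eV
E_3 = -13.6057 × 4² / 3² = -24.187911 eV

Energy at series limit:
ΔE = E_∞ - E_3 = 0 - (-24.187911) = 24.187911 eV

This energy equals the ionization energy from the n = 3 state of Be³⁺.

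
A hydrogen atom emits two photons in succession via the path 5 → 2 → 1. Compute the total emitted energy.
13.06 eV

The energy levels of hydrogen are E_n = -13.6057 / n² eV.

First transition (5 → 2):
ΔE₁ = |E_2 - E_5|
ΔE₁ = |-3.40142500 - (-0.54422800)| = 2.85720 eV

Second transition (2 → 1):
ΔE₂ = |E_1 - E_2|
ΔE₂ = |-13.60570000 - (-3.40142500)| = 10.20428 eV

Total energy released:
E_total = ΔE₁ + ΔE₂ = 2.85720 + 10.20428 = 13.06 eV

Note: This equals the direct transition 5 → 1: 13.06 eV ✓
Energy is conserved regardless of the path taken.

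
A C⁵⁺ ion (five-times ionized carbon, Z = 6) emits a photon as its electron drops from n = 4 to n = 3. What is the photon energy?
23.81 eV

The energy levels are E_n = -13.6057 Z² eV / n².

Energy at n = 4: E_4 = -13.6057 × 6² / 4² = -30.61283 eV
Energy at n = 3: E_3 = -13.6057 × 6² / 3² = -54.42280 eV

For emission (electron falling to lower state), the photon energy is:
E_photon = E_4 - E_3 = |-30.61283 - (-54.42280)|
E_photon = 23.81 eV

This energy is carried away by the emitted photon.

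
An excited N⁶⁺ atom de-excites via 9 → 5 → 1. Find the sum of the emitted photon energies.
658.45 eV

The energy levels of N⁶⁺ are E_n = -13.6057 × 7² / n² eV.

First transition (9 → 5):
ΔE₁ = |E_5 - E_9|
ΔE₁ = |-26.66717200 - (-8.23060864)| = 18.43656 eV

Second transition (5 → 1):
ΔE₂ = |E_1 - E_5|
ΔE₂ = |-666.67930000 - (-26.66717200)| = 640.01213 eV

Total energy released:
E_total = ΔE₁ + ΔE₂ = 18.43656 + 640.01213 = 658.45 eV

Note: This equals the direct transition 9 → 1: 658.45 eV ✓
Energy is conserved regardless of the path taken.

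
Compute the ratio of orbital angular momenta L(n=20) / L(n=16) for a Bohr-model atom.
1.25

In the Bohr model, L_n = nℏ, so the ratio is purely the ratio of quantum numbers:

L_20/L_16 = 20ℏ / 16ℏ = 20/16 = 1.25

The angular momentum scales linearly with n.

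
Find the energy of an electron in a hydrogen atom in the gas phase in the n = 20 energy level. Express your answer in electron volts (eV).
-0.03401 eV

The energy levels of a hydrogen-like atom are given by:
E_n = -13.6057 eV / n²

For n = 20:
E_20 = -13.6057 eV / 20²
E_20 = -13.6057 eV / 400
E_20 = -0.03401 eV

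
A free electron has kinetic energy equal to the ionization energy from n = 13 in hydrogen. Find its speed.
1.6828e+05 m/s (or 0.0561% of c)

The binding energy at n = 13 for hydrogen is:
E_13 = -13.6057/13² = -0.080507101 eV
|E_13| = 0.080507101 eV

Convert to Joules:
KE = 0.080507101 eV × (1.602177 × 10⁻¹⁹ J/eV) = 1.289866e-20 J

Using KE = ½mv²:
v = √(2·KE/m_e)
v = √(2 × 1.289866e-20 J / 9.10938 × 10⁻³¹ kg)
v = 1.6828e+05 m/s

This is approximately 0.0561% the speed of light.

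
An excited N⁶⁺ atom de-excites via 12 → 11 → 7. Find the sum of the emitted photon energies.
8.98 eV

The energy levels of N⁶⁺ are E_n = -13.6057 × 7² / n² eV.

First transition (12 → 11):
ΔE₁ = |E_11 - E_12|
ΔE₁ = |-5.50974628 - (-4.62971736)| = 0.88003 eV

Second transition (11 → 7):
ΔE₂ = |E_7 - E_11|
ΔE₂ = |-13.60570000 - (-5.50974628)| = 8.09595 eV

Total energy released:
E_total = ΔE₁ + ΔE₂ = 0.88003 + 8.09595 = 8.98 eV

Note: This equals the direct transition 12 → 7: 8.98 eV ✓
Energy is conserved regardless of the path taken.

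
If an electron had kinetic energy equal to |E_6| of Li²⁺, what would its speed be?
1.09e+06 m/s (or 0.364868% of c)

The binding energy at n = 6 for Li²⁺ is:
E_6 = -13.6057 × 3²/6² = -3.40142500 eV
|E_6| = 3.40142500 eV

Convert to Joules:
KE = 3.40142500 eV × (1.602177 × 10⁻¹⁹ J/eV) = 5.4497e-19 J

Using KE = ½mv²:
v = √(2·KE/m_e)
v = √(2 × 5.4497e-19 J / 9.10938 × 10⁻³¹ kg)
v = 1.09e+06 m/s

This is approximately 0.364868% the speed of light.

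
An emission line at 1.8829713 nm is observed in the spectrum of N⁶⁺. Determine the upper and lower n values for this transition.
n = 9 → n = 1

First, find the photon energy from the wavelength (hc = 1239.84 eV·nm):
E = hc/λ = 1239.84 eV·nm / 1.8829713 nm = 658.44870 eV

The energy levels of N⁶⁺ satisfy E_n = -13.6057 × 7² / n² eV, so an emission n_i → n_f releases
ΔE = 13.6057 × 7² × (1/n_f² − 1/n_i²) eV.

Setting ΔE equal to the photon energy:
1/n_f² − 1/n_i² = 658.44870 / (13.6057 × 7²) = 0.98765433

Since 1/n_i² must be positive, we need 1/n_f² > 0.98765433, i.e. n_f ≤ 1. For each allowed n_f, solve n_i = (1/n_f² − 0.98765433)^(−1/2) and check whether it is a whole number:
  n_f = 1: 1/n_i² = 1.00000000 − 0.98765433 = 0.01234567 → n_i = 9.000  → integer, n_i = 9 ✓

Only n_f = 1 gives an integer upper level, n_i = 9.

The transition is from n = 9 to n = 1 (emission).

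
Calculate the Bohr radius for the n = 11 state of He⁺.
3.2015 nm (or 32.0152 Å)

The Bohr radius formula is:
r_n = n² a₀ / Z

where a₀ = 0.0529177 nm is the Bohr radius.

For He⁺ (Z = 2) at n = 11:
r_11 = 11² × 0.0529177 nm / 2
r_11 = 121 × 0.0529177 nm / 2
r_11 = 6.40304 nm / 2
r_11 = 3.2015 nm

The electron orbits at approximately 3.2015 nm from the nucleus.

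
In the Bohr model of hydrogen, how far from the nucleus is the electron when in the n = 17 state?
15.293221 nm (or 152.932214 Å)

The Bohr radius formula is:
r_n = n² a₀ / Z

where a₀ = 0.052917721 nm is the Bohr radius.

For H (Z = 1) at n = 17:
r_17 = 17² × 0.052917721 nm / 1
r_17 = 289 × 0.052917721 nm / 1
r_17 = 15.2932214 nm / 1
r_17 = 15.293221 nm

The electron orbits at approximately 15.293221 nm from the nucleus.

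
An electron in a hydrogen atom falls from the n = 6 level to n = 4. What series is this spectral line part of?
Brackett series

The spectral series in hydrogen are named based on the final (lower) energy level:
- Lyman series: n_final = 1 (ultraviolet)
- Balmer series: n_final = 2 (visible/near-UV)
- Paschen series: n_final = 3 (infrared)
- Brackett series: n_final = 4 (infrared)
- Pfund series: n_final = 5 (far infrared)

Since this transition ends at n = 4, it belongs to the Brackett series.

For reference, this 6 → 4 line has photon energy
ΔE = 13.6057 eV × (1/4² - 1/6²) = 0.47242013889 eV,
corresponding to wavelength λ = hc/ΔE = 1239.84 eV·nm / 0.47242013889 eV = 2624.44358 nm in the infrared region.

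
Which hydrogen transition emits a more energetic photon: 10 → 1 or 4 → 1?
10 → 1

Calculate the energy for each transition:

Transition 10 → 1:
ΔE₁ = |E_1 - E_10| = |-13.6057/1² - (-13.6057/10²)|
ΔE₁ = |-13.6057000000 - (-0.1360570000)| = 13.4696430 eV

Transition 4 → 1:
ΔE₂ = |E_1 - E_4| = |-13.6057/1² - (-13.6057/4²)|
ΔE₂ = |-13.6057000000 - (-0.8503562500)| = 12.7553438 eV

Since 13.4696430 eV > 12.7553438 eV, the transition 10 → 1 emits the more energetic photon.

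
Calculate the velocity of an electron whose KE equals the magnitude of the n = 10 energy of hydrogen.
2.188e+05 m/s (or 0.072974% of c)

The binding energy at n = 10 for hydrogen is:
E_10 = -13.6057/10² = -0.13605700 eV
|E_10| = 0.13605700 eV

Convert to Joules:
KE = 0.13605700 eV × (1.602177 × 10⁻¹⁹ J/eV) = 2.17987e-20 J

Using KE = ½mv²:
v = √(2·KE/m_e)
v = √(2 × 2.17987e-20 J / 9.10938 × 10⁻³¹ kg)
v = 2.188e+05 m/s

This is approximately 0.072974% the speed of light.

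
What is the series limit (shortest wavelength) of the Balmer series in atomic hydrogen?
364.50605 nm

The series limit corresponds to the transition from n = ∞ to n = 2.
This is the highest energy (shortest wavelength) transition in the Balmer series.

E_∞ = 0 eV
E_2 = -13.6057 / 2² = -3.401425000 eV

Energy at series limit:
ΔE = E_∞ - E_2 = 0 - (-3.401425000) = 3.401425000 eV
λ = hc/E = 1239.84 eV·nm / 3.401425000 eV = 364.50605 nm

This energy equals the ionization energy from the n = 2 state of hydrogen.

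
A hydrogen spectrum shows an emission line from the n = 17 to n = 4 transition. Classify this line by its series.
Brackett series

The spectral series in hydrogen are named based on the final (lower) energy level:
- Lyman series: n_final = 1 (ultraviolet)
- Balmer series: n_final = 2 (visible/near-UV)
- Paschen series: n_final = 3 (infrared)
- Brackett series: n_final = 4 (infrared)
- Pfund series: n_final = 5 (far infrared)

Since this transition ends at n = 4, it belongs to the Brackett series.

For reference, this 17 → 4 line has photon energy
ΔE = 13.6057 eV × (1/4² - 1/17²) = 0.80327770329 eV,
corresponding to wavelength λ = hc/ΔE = 1239.84 eV·nm / 0.80327770329 eV = 1543.47618 nm in the infrared region.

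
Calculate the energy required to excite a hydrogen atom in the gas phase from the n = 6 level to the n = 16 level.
0.3248 eV

The energy levels of a hydrogen-like atom are E_n = -13.6057 eV / n².

Energy at n = 6: E_6 = -13.6057 / 6² = -0.3779361 eV
Energy at n = 16: E_16 = -13.6057 / 16² = -0.0531473 eV

The excitation energy is the difference:
ΔE = E_16 - E_6
ΔE = -0.0531473 - (-0.3779361)
ΔE = 0.3248 eV

Since this is positive, energy must be absorbed (photon absorption).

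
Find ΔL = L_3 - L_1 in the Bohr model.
2.109e-34 J·s (or 2ℏ)

In the Bohr model, L_n = nℏ where ℏ = 1.05457e-34 J·s.

L_3 = 3ℏ = 3.16371e-34 J·s
L_1 = 1ℏ = 1.05457e-34 J·s

ΔL = L_3 - L_1 = (3 - 1)ℏ = 2ℏ
ΔL = 2 × 1.05457e-34 J·s = 2.109e-34 J·s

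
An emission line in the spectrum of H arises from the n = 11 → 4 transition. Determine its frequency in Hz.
1.7843e+14 Hz

First, find the transition energy:
E_11 = -13.6057 / 11² = -0.11244380 eV
E_4 = -13.6057 / 4² = -0.85035625 eV
|ΔE| = |E_4 - E_11| = 0.73791245 eV

Convert to Joules: E = 0.73791245 eV × (1.602177 × 10⁻¹⁹ J/eV) = 1.182266e-19 J

Using E = hf:
f = E/h = 1.182266e-19 J / (6.62607 × 10⁻³⁴ J·s)
f = 1.7843e+14 Hz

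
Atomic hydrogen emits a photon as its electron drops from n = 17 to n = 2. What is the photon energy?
3.35435 eV

The energy levels are E_n = -13.6057 eV / n².

Energy at n = 17: E_17 = -13.6057 / 17² = -0.04707855 eV
Energy at n = 2: E_2 = -13.6057 / 2² = -3.40142500 eV

For emission (electron falling to lower state), the photon energy is:
E_photon = E_17 - E_2 = |-0.04707855 - (-3.40142500)|
E_photon = 3.35435 eV

This energy is carried away by the emitted photon.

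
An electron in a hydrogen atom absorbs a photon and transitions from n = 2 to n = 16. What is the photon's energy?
3.3483 eV

The energy levels of a hydrogen-like atom are E_n = -13.6057 eV / n².

Energy at n = 2: E_2 = -13.6057 / 2² = -3.4014250 eV
Energy at n = 16: E_16 = -13.6057 / 16² = -0.0531473 eV

The excitation energy is the difference:
ΔE = E_16 - E_2
ΔE = -0.0531473 - (-3.4014250)
ΔE = 3.3483 eV

Since this is positive, energy must be absorbed (photon absorption).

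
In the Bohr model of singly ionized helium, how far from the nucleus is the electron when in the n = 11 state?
3.20152 nm (or 32.01522 Å)

The Bohr radius formula is:
r_n = n² a₀ / Z

where a₀ = 0.05291772 nm is the Bohr radius.

For He⁺ (Z = 2) at n = 11:
r_11 = 11² × 0.05291772 nm / 2
r_11 = 121 × 0.05291772 nm / 2
r_11 = 6.403044 nm / 2
r_11 = 3.20152 nm

The electron orbits at approximately 3.20152 nm from the nucleus.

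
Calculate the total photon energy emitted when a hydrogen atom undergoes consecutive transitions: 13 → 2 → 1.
13.525193 eV

The energy levels of hydrogen are E_n = -13.6057 / n² eV.

First transition (13 → 2):
ΔE₁ = |E_2 - E_13|
ΔE₁ = |-3.401425000000 - (-0.080507100592)| = 3.320917899 eV

Second transition (2 → 1):
ΔE₂ = |E_1 - E_2|
ΔE₂ = |-13.605700000000 - (-3.401425000000)| = 10.204275000 eV

Total energy released:
E_total = ΔE₁ + ΔE₂ = 3.320917899 + 10.204275000 = 13.525193 eV

Note: This equals the direct transition 13 → 1: 13.525193 eV ✓
Energy is conserved regardless of the path taken.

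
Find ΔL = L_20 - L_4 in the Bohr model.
1.68731e-33 J·s (or 16ℏ)

In the Bohr model, L_n = nℏ where ℏ = 1.0545718e-34 J·s.

L_20 = 20ℏ = 2.1091436e-33 J·s
L_4 = 4ℏ = 4.2182872e-34 J·s

ΔL = L_20 - L_4 = (20 - 4)ℏ = 16ℏ
ΔL = 16 × 1.0545718e-34 J·s = 1.68731e-33 J·s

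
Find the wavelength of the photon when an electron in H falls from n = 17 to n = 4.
1543.47618 nm

First, find the transition energy using E_n = -13.6057 / n² eV:
E_17 = -13.6057 / 17² = -0.04707854671 eV
E_4 = -13.6057 / 4² = -0.85035625000 eV

Photon energy: |ΔE| = |E_4 - E_17| = 0.80327770329 eV

Convert to wavelength using E = hc/λ with hc = 1239.84 eV·nm:
λ = hc/E = 1239.84 eV·nm / 0.80327770329 eV
λ = 1543.47618 nm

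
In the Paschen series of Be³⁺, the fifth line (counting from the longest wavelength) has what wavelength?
59.646 nm

The lines of a series are numbered from the longest wavelength (smallest ΔE) outward; the fifth line is the transition from n = n_f + 5 to n_f.
The Paschen series has all transitions ending at n_f = 3.

For Be³⁺ (Z = 4), the fifth line (ε-line) is the jump from n = 8 to n = 3:
E_8 = -13.6057 × 4² / 8² = -3.40143 eV
E_3 = -13.6057 × 4² / 3² = -24.18791 eV
ΔE = E_8 - E_3 = 20.78648 eV

λ = hc/E = 1239.84 eV·nm / 20.78648 eV
λ = 59.646 nm

This is the ε-line of the Paschen series in Be³⁺.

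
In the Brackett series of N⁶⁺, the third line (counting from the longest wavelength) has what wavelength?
44.182552 nm

The lines of a series are numbered from the longest wavelength (smallest ΔE) outward; the third line is the transition from n = n_f + 3 to n_f.
The Brackett series has all transitions ending at n_f = 4.

For N⁶⁺ (Z = 7), the third line (γ-line) is the jump from n = 7 to n = 4:
E_7 = -13.6057 × 7² / 7² = -13.60570000 eV
E_4 = -13.6057 × 7² / 4² = -41.66745625 eV
ΔE = E_7 - E_4 = 28.06175625 eV

λ = hc/E = 1239.84 eV·nm / 28.06175625 eV
λ = 44.182552 nm

This is the γ-line of the Brackett series in N⁶⁺.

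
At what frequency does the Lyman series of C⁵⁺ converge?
1.184e+17 Hz

The series limit corresponds to the transition from n = ∞ to n = 1.
This is the highest energy (shortest wavelength) transition in the Lyman series.

E_∞ = 0 eV
E_1 = -13.6057 × 6² / 1² = -489.8052 eV

Energy at series limit:
ΔE = E_∞ - E_1 = 0 - (-489.8052) = 489.8052 eV
E = 489.8052 eV × (1.602177 × 10⁻¹⁹ J/eV) = 7.84755e-17 J
f = E/h = 7.84755e-17 J / (6.62607 × 10⁻³⁴ J·s) = 1.184e+17 Hz

This energy equals the ionization energy from the n = 1 state of C⁵⁺.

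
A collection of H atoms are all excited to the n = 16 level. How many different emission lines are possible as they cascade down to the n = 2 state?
105

The electron can occupy levels n = 2, 3, ..., 16 during de-excitation — that is m = 16 - 2 + 1 = 15 distinct levels.

The number of distinct spectral lines equals the number of ways to choose 2 of these m levels (each pair gives one possible emission transition):

Number of lines = m(m-1)/2 = 15×14/2 = 105

These correspond to all possible transitions between the 15 levels:
16 → 15, 16 → 14, 16 → 13, 16 → 12, 16 → 11, 16 → 10, 16 → 9, 16 → 8...

Each transition produces a photon with a unique energy (and thus wavelength). This count does not depend on Z.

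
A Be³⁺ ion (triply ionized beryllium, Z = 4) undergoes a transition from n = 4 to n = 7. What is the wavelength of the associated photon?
135.30906 nm

First, find the transition energy using E_n = -13.6057 Z² / n² eV:
E_4 = -13.6057 × 4² / 4² = -13.605700000 eV
E_7 = -13.6057 × 4² / 7² = -4.442677551 eV

Photon energy: |ΔE| = |E_7 - E_4| = 9.163022449 eV

Convert to wavelength using E = hc/λ with hc = 1239.84 eV·nm:
λ = hc/E = 1239.84 eV·nm / 9.163022449 eV
λ = 135.30906 nm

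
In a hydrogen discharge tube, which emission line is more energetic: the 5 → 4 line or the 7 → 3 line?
7 → 3

Calculate the energy for each transition:

Transition 5 → 4:
ΔE₁ = |E_4 - E_5| = |-13.6057/4² - (-13.6057/5²)|
ΔE₁ = |-0.850356250 - (-0.544228000)| = 0.306128 eV

Transition 7 → 3:
ΔE₂ = |E_3 - E_7| = |-13.6057/3² - (-13.6057/7²)|
ΔE₂ = |-1.511744444 - (-0.277667347)| = 1.234077 eV

Since 1.234077 eV > 0.306128 eV, the transition 7 → 3 emits the more energetic photon.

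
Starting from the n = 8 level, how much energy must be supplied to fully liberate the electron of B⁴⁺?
5.3147 eV

The ionization energy is the energy needed to remove the electron completely (n → ∞).

For a hydrogen-like ion with Z = 5, E_n = -13.6057 Z² / n² eV.

At n = 8: E_8 = -13.6057 × 5² / 8² = -5.3147266 eV
At n = ∞: E_∞ = 0 eV

Ionization energy = E_∞ - E_8 = 0 - (-5.3147266) = 5.3147266 eV
Ionization energy ≈ 5.3147 eV

This is also called the binding energy of the electron in state n = 8.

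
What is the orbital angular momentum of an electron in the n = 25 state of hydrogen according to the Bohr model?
2.636e-33 J·s (or 25ℏ)

In the Bohr model, angular momentum is quantized:
L = nℏ

where ℏ = h/(2π) = 1.05457e-34 J·s

For n = 25:
L = 25 × 1.05457e-34 J·s
L = 2.636e-33 J·s

This can also be written as L = 25ℏ.
The angular momentum is an integer multiple of the reduced Planck constant.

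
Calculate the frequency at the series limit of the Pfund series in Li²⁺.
1.1843e+15 Hz

The series limit corresponds to the transition from n = ∞ to n = 5.
This is the highest energy (shortest wavelength) transition in the Pfund series.

E_∞ = 0 eV
E_5 = -13.6057 × 3² / 5² = -4.8980520 eV

Energy at series limit:
ΔE = E_∞ - E_5 = 0 - (-4.8980520) = 4.8980520 eV
E = 4.8980520 eV × (1.602177 × 10⁻¹⁹ J/eV) = 7.847546e-19 J
f = E/h = 7.847546e-19 J / (6.62607 × 10⁻³⁴ J·s) = 1.1843e+15 Hz

This energy equals the ionization energy from the n = 5 state of Li²⁺.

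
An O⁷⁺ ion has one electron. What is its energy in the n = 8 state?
-13.6057 eV

For hydrogen-like ions, the energy levels scale with Z²:
E_n = -13.6057 Z² / n² eV

For O⁷⁺ (Z = 8) at n = 8:
E_8 = -13.6057 × 8² / 8²
E_8 = -13.6057 × 64 / 64
E_8 = -870.7648 / 64
E_8 = -13.6057 eV

The energy is 64 times more negative than hydrogen at the same n due to the stronger nuclear charge.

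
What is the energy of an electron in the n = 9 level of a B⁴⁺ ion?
-4.1993 eV

For hydrogen-like ions, the energy levels scale with Z²:
E_n = -13.6057 Z² / n² eV

For B⁴⁺ (Z = 5) at n = 9:
E_9 = -13.6057 × 5² / 9²
E_9 = -13.6057 × 25 / 81
E_9 = -340.1425 / 81
E_9 = -4.1993 eV

The energy is 25 times more negative than hydrogen at the same n due to the stronger nuclear charge.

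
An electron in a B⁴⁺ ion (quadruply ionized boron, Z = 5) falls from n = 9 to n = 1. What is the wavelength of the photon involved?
3.69 nm

First, find the transition energy using E_n = -13.6057 Z² / n² eV:
E_9 = -13.6057 × 5² / 9² = -4.1993 eV
E_1 = -13.6057 × 5² / 1² = -340.1425 eV

Photon energy: |ΔE| = |E_1 - E_9| = 335.9432 eV

Convert to wavelength using E = hc/λ with hc = 1239.84 eV·nm:
λ = hc/E = 1239.84 eV·nm / 335.9432 eV
λ = 3.69 nm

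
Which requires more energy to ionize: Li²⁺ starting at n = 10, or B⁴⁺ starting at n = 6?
B⁴⁺ at n = 6 (E = -9.45 eV)

Using E_n = -13.6057 Z² / n² eV:

Li²⁺ (Z = 3) at n = 10:
E = -13.6057 × 3² / 10² = -13.6057 × 9 / 100 = -1.22451 eV

B⁴⁺ (Z = 5) at n = 6:
E = -13.6057 × 5² / 6² = -13.6057 × 25 / 36 = -9.44840 eV

Since -9.44840 eV < -1.22451 eV,
B⁴⁺ at n = 6 is more tightly bound (requires more energy to ionize).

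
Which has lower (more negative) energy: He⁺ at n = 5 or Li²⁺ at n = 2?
Li²⁺ at n = 2 (E = -30.61 eV)

Using E_n = -13.6057 Z² / n² eV:

He⁺ (Z = 2) at n = 5:
E = -13.6057 × 2² / 5² = -13.6057 × 4 / 25 = -2.17691 eV

Li²⁺ (Z = 3) at n = 2:
E = -13.6057 × 3² / 2² = -13.6057 × 9 / 4 = -30.61283 eV

Since -30.61283 eV < -2.17691 eV,
Li²⁺ at n = 2 is more tightly bound (requires more energy to ionize).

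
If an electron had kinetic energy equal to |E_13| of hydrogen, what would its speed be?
1.6828e+05 m/s (or 0.056134% of c)

The binding energy at n = 13 for hydrogen is:
E_13 = -13.6057/13² = -0.080507101 eV
|E_13| = 0.080507101 eV

Convert to Joules:
KE = 0.080507101 eV × (1.602177 × 10⁻¹⁹ J/eV) = 1.289866e-20 J

Using KE = ½mv²:
v = √(2·KE/m_e)
v = √(2 × 1.289866e-20 J / 9.10938 × 10⁻³¹ kg)
v = 1.6828e+05 m/s

This is approximately 0.056134% the speed of light.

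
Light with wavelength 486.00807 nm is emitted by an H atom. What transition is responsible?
n = 4 → n = 2

First, find the photon energy from the wavelength (hc = 1239.84 eV·nm):
E = hc/λ = 1239.84 eV·nm / 486.00807 nm = 2.5510688 eV

The energy levels of hydrogen satisfy E_n = -13.6057 / n² eV, so an emission n_i → n_f releases
ΔE = 13.6057 × (1/n_f² − 1/n_i²) eV.

Setting ΔE equal to the photon energy:
1/n_f² − 1/n_i² = 2.5510688 / 13.6057 = 0.18750000

Since 1/n_i² must be positive, we need 1/n_f² > 0.18750000, i.e. n_f ≤ 2. For each allowed n_f, solve n_i = (1/n_f² − 0.18750000)^(−1/2) and check whether it is a whole number:
  n_f = 1: 1/n_i² = 1.00000000 − 0.18750000 = 0.81250000 → n_i = 1.109  (not an integer) ✗
  n_f = 2: 1/n_i² = 0.25000000 − 0.18750000 = 0.06250000 → n_i = 4.000  → integer, n_i = 4 ✓

Only n_f = 2 gives an integer upper level, n_i = 4.

The transition is from n = 4 to n = 2 (emission).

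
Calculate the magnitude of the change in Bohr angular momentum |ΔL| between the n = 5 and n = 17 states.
1.26549e-33 J·s (or 12ℏ)

In the Bohr model, L_n = nℏ where ℏ = 1.0545718e-34 J·s.

L_17 = 17ℏ = 1.7927721e-33 J·s
L_5 = 5ℏ = 5.2728590e-34 J·s

ΔL = L_17 - L_5 = (17 - 5)ℏ = 12ℏ
ΔL = 12 × 1.0545718e-34 J·s = 1.26549e-33 J·s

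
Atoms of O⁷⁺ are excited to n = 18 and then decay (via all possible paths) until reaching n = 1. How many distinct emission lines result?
153

The electron can occupy levels n = 1, 2, ..., 18 during de-excitation — that is m = 18 - 1 + 1 = 18 distinct levels.

The number of distinct spectral lines equals the number of ways to choose 2 of these m levels (each pair gives one possible emission transition):

Number of lines = m(m-1)/2 = 18×17/2 = 153

These correspond to all possible transitions between the 18 levels:
18 → 17, 18 → 16, 18 → 15, 18 → 14, 18 → 13, 18 → 12, 18 → 11, 18 → 10...

Each transition produces a photon with a unique energy (and thus wavelength). This count does not depend on Z.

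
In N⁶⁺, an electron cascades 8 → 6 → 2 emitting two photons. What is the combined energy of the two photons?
156.25 eV

The energy levels of N⁶⁺ are E_n = -13.6057 × 7² / n² eV.

First transition (8 → 6):
ΔE₁ = |E_6 - E_8|
ΔE₁ = |-18.51886944 - (-10.41686406)| = 8.10201 eV

Second transition (6 → 2):
ΔE₂ = |E_2 - E_6|
ΔE₂ = |-166.66982500 - (-18.51886944)| = 148.15096 eV

Total energy released:
E_total = ΔE₁ + ΔE₂ = 8.10201 + 148.15096 = 156.25 eV

Note: This equals the direct transition 8 → 2: 156.25 eV ✓
Energy is conserved regardless of the path taken.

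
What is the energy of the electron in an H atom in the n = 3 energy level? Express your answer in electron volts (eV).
-1.512 eV

The energy levels of a hydrogen-like atom are given by:
E_n = -13.6057 eV / n²

For n = 3:
E_3 = -13.6057 eV / 3²
E_3 = -13.6057 eV / 9
E_3 = -1.512 eV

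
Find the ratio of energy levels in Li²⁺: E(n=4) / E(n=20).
25.0000

Using E_n = -13.6057 Z² / n² eV with Z = 3:

E_4 = -13.6057 × 3² / 4² = -122.4513 / 16 = -7.6532062500 eV
E_20 = -13.6057 × 3² / 20² = -122.4513 / 400 = -0.3061282500 eV

The ratio is:
E_4/E_20 = (-7.6532062500) / (-0.3061282500)
E_4/E_20 = (-122.4513/16) / (-122.4513/400)
E_4/E_20 = 400/16
E_4/E_20 = 25.0000
(Note: the Z² factors cancel in the ratio.)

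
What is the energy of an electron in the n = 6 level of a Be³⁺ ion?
-6.04698 eV

For hydrogen-like ions, the energy levels scale with Z²:
E_n = -13.6057 Z² / n² eV

For Be³⁺ (Z = 4) at n = 6:
E_6 = -13.6057 × 4² / 6²
E_6 = -13.6057 × 16 / 36
E_6 = -217.6912 / 36
E_6 = -6.04698 eV

The energy is 16 times more negative than hydrogen at the same n due to the stronger nuclear charge.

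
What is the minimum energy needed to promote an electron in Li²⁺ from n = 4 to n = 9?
6.1415 eV

The energy levels of a hydrogen-like atom are E_n = -13.6057 Z² eV / n².

Energy at n = 4: E_4 = -13.6057 × 3² / 4² = -7.6532063 eV
Energy at n = 9: E_9 = -13.6057 × 3² / 9² = -1.5117444 eV

The excitation energy is the difference:
ΔE = E_9 - E_4
ΔE = -1.5117444 - (-7.6532063)
ΔE = 6.1415 eV

Since this is positive, energy must be absorbed (photon absorption).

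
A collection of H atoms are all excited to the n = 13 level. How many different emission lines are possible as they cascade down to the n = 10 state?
6

The electron can occupy levels n = 10, 11, ..., 13 during de-excitation — that is m = 13 - 10 + 1 = 4 distinct levels.

The number of distinct spectral lines equals the number of ways to choose 2 of these m levels (each pair gives one possible emission transition):

Number of lines = m(m-1)/2 = 4×3/2 = 6

These correspond to all possible transitions between the 4 levels:
13 → 12, 13 → 11, 13 → 10, 12 → 11, 12 → 10, 11 → 10

Each transition produces a photon with a unique energy (and thus wavelength). This count does not depend on Z.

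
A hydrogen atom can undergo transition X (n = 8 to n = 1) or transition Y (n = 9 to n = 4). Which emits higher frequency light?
8 → 1

Calculate the energy for each transition:

Transition 8 → 1:
ΔE₁ = |E_1 - E_8| = |-13.6057/1² - (-13.6057/8²)|
ΔE₁ = |-13.60570000 - (-0.21258906)| = 13.39311 eV

Transition 9 → 4:
ΔE₂ = |E_4 - E_9| = |-13.6057/4² - (-13.6057/9²)|
ΔE₂ = |-0.85035625 - (-0.16797160)| = 0.68238 eV

Since 13.39311 eV > 0.68238 eV, the transition 8 → 1 emits the more energetic photon.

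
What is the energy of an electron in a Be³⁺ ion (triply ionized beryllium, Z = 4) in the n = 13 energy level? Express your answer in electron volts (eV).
-1.28811 eV

The energy levels of a hydrogen-like atom are given by:
E_n = -13.6057 Z² / n² eV  (with Z = 4 for Be³⁺)

For n = 13:
E_13 = -13.6057 × 4² / 13²
E_13 = -13.6057 × 16 / 169
E_13 = -1.28811 eV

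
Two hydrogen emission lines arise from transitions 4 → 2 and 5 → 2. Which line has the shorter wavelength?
5 → 2

Calculate the energy for each transition:

Transition 4 → 2:
ΔE₁ = |E_2 - E_4| = |-13.6057/2² - (-13.6057/4²)|
ΔE₁ = |-3.4014250000 - (-0.8503562500)| = 2.5510688 eV

Transition 5 → 2:
ΔE₂ = |E_2 - E_5| = |-13.6057/2² - (-13.6057/5²)|
ΔE₂ = |-3.4014250000 - (-0.5442280000)| = 2.8571970 eV

Since 2.8571970 eV > 2.5510688 eV, the transition 5 → 2 emits the more energetic photon.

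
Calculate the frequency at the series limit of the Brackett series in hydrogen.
2.05615e+14 Hz

The series limit corresponds to the transition from n = ∞ to n = 4.
This is the highest energy (shortest wavelength) transition in the Brackett series.

E_∞ = 0 eV
E_4 = -13.6057 / 4² = -0.850356250 eV

Energy at series limit:
ΔE = E_∞ - E_4 = 0 - (-0.850356250) = 0.850356250 eV
E = 0.850356250 eV × (1.602177 × 10⁻¹⁹ J/eV) = 1.3624212e-19 J
f = E/h = 1.3624212e-19 J / (6.62607 × 10⁻³⁴ J·s) = 2.05615e+14 Hz

This energy equals the ionization energy from the n = 4 state of hydrogen.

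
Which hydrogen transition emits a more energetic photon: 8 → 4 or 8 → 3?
8 → 3

Calculate the energy for each transition:

Transition 8 → 4:
ΔE₁ = |E_4 - E_8| = |-13.6057/4² - (-13.6057/8²)|
ΔE₁ = |-0.850356250000 - (-0.212589062500)| = 0.637767188 eV

Transition 8 → 3:
ΔE₂ = |E_3 - E_8| = |-13.6057/3² - (-13.6057/8²)|
ΔE₂ = |-1.511744444444 - (-0.212589062500)| = 1.299155382 eV

Since 1.299155382 eV > 0.637767188 eV, the transition 8 → 3 emits the more energetic photon.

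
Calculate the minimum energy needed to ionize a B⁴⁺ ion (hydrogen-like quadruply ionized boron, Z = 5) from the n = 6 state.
9.45 eV

The ionization energy is the energy needed to remove the electron completely (n → ∞).

For a hydrogen-like ion with Z = 5, E_n = -13.6057 Z² / n² eV.

At n = 6: E_6 = -13.6057 × 5² / 6² = -9.44840 eV
At n = ∞: E_∞ = 0 eV

Ionization energy = E_∞ - E_6 = 0 - (-9.44840) = 9.44840 eV
Ionization energy ≈ 9.45 eV

This is also called the binding energy of the electron in state n = 6.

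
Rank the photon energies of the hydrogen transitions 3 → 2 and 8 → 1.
8 → 1

Calculate the energy for each transition:

Transition 3 → 2:
ΔE₁ = |E_2 - E_3| = |-13.6057/2² - (-13.6057/3²)|
ΔE₁ = |-3.40142500000 - (-1.51174444444)| = 1.88968056 eV

Transition 8 → 1:
ΔE₂ = |E_1 - E_8| = |-13.6057/1² - (-13.6057/8²)|
ΔE₂ = |-13.60570000000 - (-0.21258906250)| = 13.39311094 eV

Since 13.39311094 eV > 1.88968056 eV, the transition 8 → 1 emits the more energetic photon.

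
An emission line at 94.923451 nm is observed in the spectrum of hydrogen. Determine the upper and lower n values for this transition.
n = 5 → n = 1

First, find the photon energy from the wavelength (hc = 1239.84 eV·nm):
E = hc/λ = 1239.84 eV·nm / 94.923451 nm = 13.061472 eV

The energy levels of hydrogen satisfy E_n = -13.6057 / n² eV, so an emission n_i → n_f releases
ΔE = 13.6057 × (1/n_f² − 1/n_i²) eV.

Setting ΔE equal to the photon energy:
1/n_f² − 1/n_i² = 13.061472 / 13.6057 = 0.96000000

Since 1/n_i² must be positive, we need 1/n_f² > 0.96000000, i.e. n_f ≤ 1. For each allowed n_f, solve n_i = (1/n_f² − 0.96000000)^(−1/2) and check whether it is a whole number:
  n_f = 1: 1/n_i² = 1.00000000 − 0.96000000 = 0.04000000 → n_i = 5.000  → integer, n_i = 5 ✓

Only n_f = 1 gives an integer upper level, n_i = 5.

The transition is from n = 5 to n = 1 (emission).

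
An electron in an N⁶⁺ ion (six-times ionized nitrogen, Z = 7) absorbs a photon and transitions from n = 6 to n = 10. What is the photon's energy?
11.852076 eV

The energy levels of a hydrogen-like atom are E_n = -13.6057 Z² eV / n².

Energy at n = 6: E_6 = -13.6057 × 7² / 6² = -18.518869444 eV
Energy at n = 10: E_10 = -13.6057 × 7² / 10² = -6.666793000 eV

The excitation energy is the difference:
ΔE = E_10 - E_6
ΔE = -6.666793000 - (-18.518869444)
ΔE = 11.852076 eV

Since this is positive, energy must be absorbed (photon absorption).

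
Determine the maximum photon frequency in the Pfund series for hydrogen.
1.3159e+14 Hz

The series limit corresponds to the transition from n = ∞ to n = 5.
This is the highest energy (shortest wavelength) transition in the Pfund series.

E_∞ = 0 eV
E_5 = -13.6057 / 5² = -0.54422800 eV

Energy at series limit:
ΔE = E_∞ - E_5 = 0 - (-0.54422800) = 0.54422800 eV
E = 0.54422800 eV × (1.602177 × 10⁻¹⁹ J/eV) = 8.719496e-20 J
f = E/h = 8.719496e-20 J / (6.62607 × 10⁻³⁴ J·s) = 1.3159e+14 Hz

This energy equals the ionization energy from the n = 5 state of hydrogen.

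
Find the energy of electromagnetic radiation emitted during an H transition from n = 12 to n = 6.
0.2835 eV

The energy levels are E_n = -13.6057 eV / n².

Energy at n = 12: E_12 = -13.6057 / 12² = -0.0944840 eV
Energy at n = 6: E_6 = -13.6057 / 6² = -0.3779361 eV

For emission (electron falling to lower state), the photon energy is:
E_photon = E_12 - E_6 = |-0.0944840 - (-0.3779361)|
E_photon = 0.2835 eV

This energy is carried away by the emitted photon.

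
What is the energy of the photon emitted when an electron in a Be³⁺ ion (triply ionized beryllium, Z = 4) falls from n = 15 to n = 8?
2.434 eV

The energy levels are E_n = -13.6057 Z² eV / n².

Energy at n = 15: E_15 = -13.6057 × 4² / 15² = -0.967516 eV
Energy at n = 8: E_8 = -13.6057 × 4² / 8² = -3.401425 eV

For emission (electron falling to lower state), the photon energy is:
E_photon = E_15 - E_8 = |-0.967516 - (-3.401425)|
E_photon = 2.434 eV

This energy is carried away by the emitted photon.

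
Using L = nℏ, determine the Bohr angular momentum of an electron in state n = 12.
1.2655e-33 J·s (or 12ℏ)

In the Bohr model, angular momentum is quantized:
L = nℏ

where ℏ = h/(2π) = 1.054572e-34 J·s

For n = 12:
L = 12 × 1.054572e-34 J·s
L = 1.2655e-33 J·s

This can also be written as L = 12ℏ.
The angular momentum is an integer multiple of the reduced Planck constant.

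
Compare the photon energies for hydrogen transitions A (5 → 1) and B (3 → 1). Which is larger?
5 → 1

Calculate the energy for each transition:

Transition 5 → 1:
ΔE₁ = |E_1 - E_5| = |-13.6057/1² - (-13.6057/5²)|
ΔE₁ = |-13.605700000000 - (-0.544228000000)| = 13.061472000 eV

Transition 3 → 1:
ΔE₂ = |E_1 - E_3| = |-13.6057/1² - (-13.6057/3²)|
ΔE₂ = |-13.605700000000 - (-1.511744444444)| = 12.093955556 eV

Since 13.061472000 eV > 12.093955556 eV, the transition 5 → 1 emits the more energetic photon.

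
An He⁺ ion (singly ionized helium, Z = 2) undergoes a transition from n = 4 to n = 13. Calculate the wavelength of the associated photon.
402.6243 nm

First, find the transition energy using E_n = -13.6057 Z² / n² eV:
E_4 = -13.6057 × 2² / 4² = -3.40142500 eV
E_13 = -13.6057 × 2² / 13² = -0.32202840 eV

Photon energy: |ΔE| = |E_13 - E_4| = 3.07939660 eV

Convert to wavelength using E = hc/λ with hc = 1239.84 eV·nm:
λ = hc/E = 1239.84 eV·nm / 3.07939660 eV
λ = 402.6243 nm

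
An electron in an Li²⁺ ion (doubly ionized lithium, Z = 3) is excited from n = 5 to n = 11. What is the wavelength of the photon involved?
319.048267 nm

First, find the transition energy using E_n = -13.6057 Z² / n² eV:
E_5 = -13.6057 × 3² / 5² = -4.8980520000 eV
E_11 = -13.6057 × 3² / 11² = -1.0119942149 eV

Photon energy: |ΔE| = |E_11 - E_5| = 3.8860577851 eV

Convert to wavelength using E = hc/λ with hc = 1239.84 eV·nm:
λ = hc/E = 1239.84 eV·nm / 3.8860577851 eV
λ = 319.048267 nm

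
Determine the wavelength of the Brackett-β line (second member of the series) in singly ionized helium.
656.11 nm

The lines of a series are numbered from the longest wavelength (smallest ΔE) outward; the second line is the transition from n = n_f + 2 to n_f.
The Brackett series has all transitions ending at n_f = 4.

For He⁺ (Z = 2), the second line (β-line) is the jump from n = 6 to n = 4:
E_6 = -13.6057 × 2² / 6² = -1.511744 eV
E_4 = -13.6057 × 2² / 4² = -3.401425 eV
ΔE = E_6 - E_4 = 1.889681 eV

λ = hc/E = 1239.84 eV·nm / 1.889681 eV
λ = 656.11 nm

This is the β-line of the Brackett series in He⁺.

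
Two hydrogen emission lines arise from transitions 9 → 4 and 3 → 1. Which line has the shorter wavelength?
3 → 1

Calculate the energy for each transition:

Transition 9 → 4:
ΔE₁ = |E_4 - E_9| = |-13.6057/4² - (-13.6057/9²)|
ΔE₁ = |-0.850356250000 - (-0.167971604938)| = 0.682384645 eV

Transition 3 → 1:
ΔE₂ = |E_1 - E_3| = |-13.6057/1² - (-13.6057/3²)|
ΔE₂ = |-13.605700000000 - (-1.511744444444)| = 12.093955556 eV

Since 12.093955556 eV > 0.682384645 eV, the transition 3 → 1 emits the more energetic photon.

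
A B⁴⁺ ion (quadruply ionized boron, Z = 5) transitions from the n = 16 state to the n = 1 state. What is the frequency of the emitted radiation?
8.19248e+16 Hz

First, find the transition energy:
E_16 = -13.6057 × 5² / 16² = -1.328682 eV
E_1 = -13.6057 × 5² / 1² = -340.142500 eV
|ΔE| = |E_1 - E_16| = 338.813818 eV

Convert to Joules: E = 338.813818 eV × (1.602177 × 10⁻¹⁹ J/eV) = 5.4283971e-17 J

Using E = hf:
f = E/h = 5.4283971e-17 J / (6.62607 × 10⁻³⁴ J·s)
f = 8.19248e+16 Hz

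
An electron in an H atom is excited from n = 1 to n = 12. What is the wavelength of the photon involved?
91.76376 nm

First, find the transition energy using E_n = -13.6057 / n² eV:
E_1 = -13.6057 / 1² = -13.6057000 eV
E_12 = -13.6057 / 12² = -0.0944840 eV

Photon energy: |ΔE| = |E_12 - E_1| = 13.5112160 eV

Convert to wavelength using E = hc/λ with hc = 1239.84 eV·nm:
λ = hc/E = 1239.84 eV·nm / 13.5112160 eV
λ = 91.76376 nm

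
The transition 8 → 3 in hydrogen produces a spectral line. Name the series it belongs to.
Paschen series

The spectral series in hydrogen are named based on the final (lower) energy level:
- Lyman series: n_final = 1 (ultraviolet)
- Balmer series: n_final = 2 (visible/near-UV)
- Paschen series: n_final = 3 (infrared)
- Brackett series: n_final = 4 (infrared)
- Pfund series: n_final = 5 (far infrared)

Since this transition ends at n = 3, it belongs to the Paschen series.

For reference, this 8 → 3 line has photon energy
ΔE = 13.6057 eV × (1/3² - 1/8²) = 1.299155 eV,
corresponding to wavelength λ = hc/ΔE = 1239.84 eV·nm / 1.299155 eV = 954.34 nm in the infrared region.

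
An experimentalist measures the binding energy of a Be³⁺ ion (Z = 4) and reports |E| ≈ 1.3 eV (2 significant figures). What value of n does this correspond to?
n = 13

The exact energy levels follow E_n = -13.6057 Z² / n² eV with Z = 4.

The measured value (-1.3 eV) is reported to only 2 significant figures, so we must test candidate n values and see which one matches to that precision.

Candidate energies:
  n = 11:  E = -13.6057 × 4² / 11² = -1.79910 eV
  n = 12:  E = -13.6057 × 4² / 12² = -1.51174 eV
  n = 13:  E = -13.6057 × 4² / 13² = -1.28811 eV  ← matches
  n = 14:  E = -13.6057 × 4² / 14² = -1.11067 eV
  n = 15:  E = -13.6057 × 4² / 15² = -0.96752 eV

Checking against the measurement of -1.3 eV (2 sig figs), only n = 13 agrees:
E_13 = -1.28811 eV, which rounds to -1.3 eV ✓

Therefore n = 13.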